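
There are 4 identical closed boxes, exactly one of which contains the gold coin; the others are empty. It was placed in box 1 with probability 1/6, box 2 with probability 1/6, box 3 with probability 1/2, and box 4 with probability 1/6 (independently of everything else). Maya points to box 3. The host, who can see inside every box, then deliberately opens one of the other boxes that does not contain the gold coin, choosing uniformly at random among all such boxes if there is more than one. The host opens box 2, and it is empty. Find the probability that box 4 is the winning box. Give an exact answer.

Condition on the true location of the gold coin.
If it is in either of boxes 1 and 4 (prior 1/6 each): the host has 2 equally likely choices, so probability 1/2; weight (1/6)·(1/2) = 1/12 each.
If it is in box 2 (prior 1/6): the host opened box 2, so this case is ruled out; weight (1/6)·0 = 0.
If it is in box 3 (prior 1/2): the host has 3 equally likely choices, so probability 1/3; weight (1/2)·(1/3) = 1/6.
The weights sum to 1/3.
So P(the gold coin in box 4 | the host opened box 2) = (1/12) / (1/3) = 1/4.

1/4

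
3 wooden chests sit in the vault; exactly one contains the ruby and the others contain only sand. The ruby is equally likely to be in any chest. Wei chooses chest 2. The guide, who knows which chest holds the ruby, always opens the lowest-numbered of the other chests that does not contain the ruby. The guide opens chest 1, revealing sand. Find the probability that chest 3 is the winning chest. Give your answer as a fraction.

Condition on the true location of the ruby.
If it is in chest 1 (prior 1/3): the guide opened chest 1, so this case is ruled out; weight (1/3)·0 = 0.
If it is in either of chests 2 and 3 (prior 1/3 each): chest 1 is the lowest-numbered option available, probability 1; weight (1/3)·1 = 1/3 each.
The weights sum to 2/3.
So P(the ruby in chest 3 | the guide opened chest 1) = (1/3) / (2/3) = 1/2.

1/2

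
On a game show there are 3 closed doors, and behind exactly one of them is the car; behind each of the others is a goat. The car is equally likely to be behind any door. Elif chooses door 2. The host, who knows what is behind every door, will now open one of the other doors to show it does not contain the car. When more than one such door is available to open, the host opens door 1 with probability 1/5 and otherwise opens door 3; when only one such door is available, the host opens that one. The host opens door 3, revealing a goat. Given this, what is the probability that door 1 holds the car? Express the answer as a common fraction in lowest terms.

5/9

Consider each possible location of the car in turn.
If it is behind door 1 (prior 1/3): only door 3 is available, probability 1; weight (1/3)·1 = 1/3.
If it is behind door 2 (prior 1/3): door 1 is available but not opened, probability 4/5; weight (1/3)·(4/5) = 4/15.
If it is behind door 3 (prior 1/3): the host opened door 3, so this case is ruled out; weight (1/3)·0 = 0.
The weights sum to 3/5.
So P(the car behind door 1 | the host opened door 3) = (1/3) / (3/5) = 5/9.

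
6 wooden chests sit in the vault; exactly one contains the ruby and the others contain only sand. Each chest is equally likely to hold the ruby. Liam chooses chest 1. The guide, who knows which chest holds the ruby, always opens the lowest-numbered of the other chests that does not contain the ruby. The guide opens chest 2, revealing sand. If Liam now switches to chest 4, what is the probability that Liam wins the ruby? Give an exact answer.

1/5

Apply Bayes' rule, conditioning on where the ruby actually is.
If it is in any of chests 1, 3, 4, 5, and 6 (prior 1/6 each): chest 2 is the lowest-numbered option available, probability 1; weight (1/6)·1 = 1/6 each.
If it is in chest 2 (prior 1/6): the guide opened chest 2, so this case is ruled out; weight (1/6)·0 = 0.
The weights sum to 5/6.
So P(the ruby in chest 4 | the guide opened chest 2) = (1/6) / (5/6) = 1/5.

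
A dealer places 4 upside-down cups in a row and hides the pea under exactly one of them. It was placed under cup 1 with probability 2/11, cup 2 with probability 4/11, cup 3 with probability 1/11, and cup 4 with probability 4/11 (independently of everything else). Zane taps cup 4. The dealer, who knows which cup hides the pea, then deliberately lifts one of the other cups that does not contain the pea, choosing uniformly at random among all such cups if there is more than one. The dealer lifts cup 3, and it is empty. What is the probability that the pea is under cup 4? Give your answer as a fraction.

Consider each possible location of the pea in turn.
If it is under cup 1 (prior 2/11): the dealer has 2 equally likely choices, so probability 1/2; weight (2/11)·(1/2) = 1/11.
If it is under cup 2 (prior 4/11): the dealer has 2 equally likely choices, so probability 1/2; weight (4/11)·(1/2) = 2/11.
If it is under cup 3 (prior 1/11): the dealer opened cup 3, so this case is ruled out; weight (1/11)·0 = 0.
If it is under cup 4 (prior 4/11): the dealer has 3 equally likely choices, so probability 1/3; weight (4/11)·(1/3) = 4/33.
The weights sum to 13/33.
So P(the pea under cup 4 | the dealer opened cup 3) = (4/33) / (13/33) = 4/13.

4/13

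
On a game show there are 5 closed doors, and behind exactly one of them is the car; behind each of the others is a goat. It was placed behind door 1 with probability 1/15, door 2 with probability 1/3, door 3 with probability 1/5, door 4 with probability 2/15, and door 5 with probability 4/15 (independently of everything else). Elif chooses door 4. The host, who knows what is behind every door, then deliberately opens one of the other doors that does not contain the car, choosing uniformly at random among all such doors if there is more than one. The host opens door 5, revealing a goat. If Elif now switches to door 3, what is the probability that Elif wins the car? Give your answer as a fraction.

2/7

Condition on the true location of the car.
If it is behind door 1 (prior 1/15): the host has 3 equally likely choices, so probability 1/3; weight (1/15)·(1/3) = 1/45.
If it is behind door 2 (prior 1/3): the host has 3 equally likely choices, so probability 1/3; weight (1/3)·(1/3) = 1/9.
If it is behind door 3 (prior 1/5): the host has 3 equally likely choices, so probability 1/3; weight (1/5)·(1/3) = 1/15.
If it is behind door 4 (prior 2/15): the host has 4 equally likely choices, so probability 1/4; weight (2/15)·(1/4) = 1/30.
If it is behind door 5 (prior 4/15): the host opened door 5, so this case is ruled out; weight (4/15)·0 = 0.
The weights sum to 7/30.
So P(the car behind door 3 | the host opened door 5) = (1/15) / (7/30) = 2/7.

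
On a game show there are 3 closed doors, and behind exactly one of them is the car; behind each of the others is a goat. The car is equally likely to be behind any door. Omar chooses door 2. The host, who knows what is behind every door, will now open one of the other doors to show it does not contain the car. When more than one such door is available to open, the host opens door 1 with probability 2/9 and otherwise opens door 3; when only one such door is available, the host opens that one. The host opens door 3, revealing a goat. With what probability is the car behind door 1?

9/16

Apply Bayes' rule, conditioning on where the car actually is.
If it is behind door 1 (prior 1/3): only door 3 is available, probability 1; weight (1/3)·1 = 1/3.
If it is behind door 2 (prior 1/3): door 1 is available but not opened, probability 7/9; weight (1/3)·(7/9) = 7/27.
If it is behind door 3 (prior 1/3): the host opened door 3, so this case is ruled out; weight (1/3)·0 = 0.
The weights sum to 16/27.
So P(the car behind door 1 | the host opened door 3) = (1/3) / (16/27) = 9/16.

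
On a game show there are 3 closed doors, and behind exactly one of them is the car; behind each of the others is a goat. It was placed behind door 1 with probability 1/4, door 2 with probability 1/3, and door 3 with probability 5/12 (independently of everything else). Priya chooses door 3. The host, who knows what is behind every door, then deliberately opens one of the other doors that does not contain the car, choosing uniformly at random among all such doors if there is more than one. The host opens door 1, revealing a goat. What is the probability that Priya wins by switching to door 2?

8/13

Apply Bayes' rule, conditioning on where the car actually is.
If it is behind door 1 (prior 1/4): the host opened door 1, so this case is ruled out; weight (1/4)·0 = 0.
If it is behind door 2 (prior 1/3): the host has no choice, probability 1; weight (1/3)·1 = 1/3.
If it is behind door 3 (prior 5/12): the host has 2 equally likely choices, so probability 1/2; weight (5/12)·(1/2) = 5/24.
The weights sum to 13/24.
So P(the car behind door 2 | the host opened door 1) = (1/3) / (13/24) = 8/13.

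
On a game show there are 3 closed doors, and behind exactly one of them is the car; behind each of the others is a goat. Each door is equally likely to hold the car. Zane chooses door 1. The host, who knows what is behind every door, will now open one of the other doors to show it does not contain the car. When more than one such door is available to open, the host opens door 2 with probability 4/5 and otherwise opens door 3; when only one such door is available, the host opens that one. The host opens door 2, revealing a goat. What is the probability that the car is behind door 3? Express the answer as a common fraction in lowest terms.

5/9

Condition on the true location of the car.
If it is behind door 1 (prior 1/3): door 2 is available, opened with probability 4/5; weight (1/3)·(4/5) = 4/15.
If it is behind door 2 (prior 1/3): the host opened door 2, so this case is ruled out; weight (1/3)·0 = 0.
If it is behind door 3 (prior 1/3): only door 2 is available, probability 1; weight (1/3)·1 = 1/3.
The weights sum to 3/5.
So P(the car behind door 3 | the host opened door 2) = (1/3) / (3/5) = 5/9.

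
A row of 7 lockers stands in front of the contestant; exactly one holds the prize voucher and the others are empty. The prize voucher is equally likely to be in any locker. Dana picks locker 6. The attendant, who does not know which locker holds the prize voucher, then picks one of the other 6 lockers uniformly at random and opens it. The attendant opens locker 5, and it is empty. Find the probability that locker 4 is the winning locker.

1/6

Because the attendant chose which locker to open without knowing where the prize voucher is, the choice is independent of the prize location. Learning that locker 5 does not hold the prize voucher simply rules out that one location and leaves the remaining 6 lockers still equally likely by symmetry.
So P(the prize voucher in locker 4) = 1/6.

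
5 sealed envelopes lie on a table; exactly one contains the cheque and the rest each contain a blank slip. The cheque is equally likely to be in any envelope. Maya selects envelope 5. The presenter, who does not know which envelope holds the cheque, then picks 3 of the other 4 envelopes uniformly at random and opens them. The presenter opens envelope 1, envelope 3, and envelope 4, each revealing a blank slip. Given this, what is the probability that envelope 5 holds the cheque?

Condition on the true location of the cheque.
If it is in any of envelopes 1, 3, and 4 (prior 1/5 each): that envelope was opened and seen not to hold the prize — ruled out; weight (1/5)·0 = 0 each.
If it is in either of envelopes 2 and 5 (prior 1/5 each): the presenter picks exactly this set with probability 1/4 regardless, and none is the prize; weight (1/5)·(1/4) = 1/20 each.
The weights sum to 1/10.
So P(the cheque in envelope 5 | the presenter opened envelope 1, envelope 3, and envelope 4) = (1/20) / (1/10) = 1/2.

1/2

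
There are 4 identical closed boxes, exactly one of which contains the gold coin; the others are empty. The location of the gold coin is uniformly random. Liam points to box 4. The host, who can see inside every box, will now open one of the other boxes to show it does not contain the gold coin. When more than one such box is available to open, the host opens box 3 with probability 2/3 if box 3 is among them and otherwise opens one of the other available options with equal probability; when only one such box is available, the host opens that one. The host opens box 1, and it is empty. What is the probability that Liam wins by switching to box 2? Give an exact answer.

1/3

Apply Bayes' rule, conditioning on where the gold coin actually is.
If it is in box 1 (prior 1/4): the host opened box 1, so this case is ruled out; weight (1/4)·0 = 0.
If it is in box 2 (prior 1/4): box 3 is available but not opened, probability 1/3; weight (1/4)·(1/3) = 1/12.
If it is in box 3 (prior 1/4): box 3 holds the prize so is unavailable; the host chooses uniformly among the 2 others, probability 1/2; weight (1/4)·(1/2) = 1/8.
If it is in box 4 (prior 1/4): box 3 is available but not opened; box 1 gets probability (1 − 2/3)/2 = 1/6; weight (1/4)·(1/6) = 1/24.
The weights sum to 1/4.
So P(the gold coin in box 2 | the host opened box 1) = (1/12) / (1/4) = 1/3.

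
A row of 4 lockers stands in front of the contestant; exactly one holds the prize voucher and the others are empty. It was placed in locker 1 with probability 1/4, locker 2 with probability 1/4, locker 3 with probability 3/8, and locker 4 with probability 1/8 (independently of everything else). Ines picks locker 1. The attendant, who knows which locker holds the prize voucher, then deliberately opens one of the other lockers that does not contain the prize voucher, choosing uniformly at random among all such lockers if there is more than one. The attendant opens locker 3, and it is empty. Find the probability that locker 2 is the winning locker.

6/13

Consider each possible location of the prize voucher in turn.
If it is in locker 1 (prior 1/4): the attendant has 3 equally likely choices, so probability 1/3; weight (1/4)·(1/3) = 1/12.
If it is in locker 2 (prior 1/4): the attendant has 2 equally likely choices, so probability 1/2; weight (1/4)·(1/2) = 1/8.
If it is in locker 3 (prior 3/8): the attendant opened locker 3, so this case is ruled out; weight (3/8)·0 = 0.
If it is in locker 4 (prior 1/8): the attendant has 2 equally likely choices, so probability 1/2; weight (1/8)·(1/2) = 1/16.
The weights sum to 13/48.
So P(the prize voucher in locker 2 | the attendant opened locker 3) = (1/8) / (13/48) = 6/13.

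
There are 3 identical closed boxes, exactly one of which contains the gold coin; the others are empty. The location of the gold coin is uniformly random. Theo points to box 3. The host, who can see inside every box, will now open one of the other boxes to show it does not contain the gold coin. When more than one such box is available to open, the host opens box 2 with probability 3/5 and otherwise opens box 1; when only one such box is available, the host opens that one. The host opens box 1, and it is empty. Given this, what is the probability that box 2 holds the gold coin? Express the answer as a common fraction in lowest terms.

Apply Bayes' rule, conditioning on where the gold coin actually is.
If it is in box 1 (prior 1/3): the host opened box 1, so this case is ruled out; weight (1/3)·0 = 0.
If it is in box 2 (prior 1/3): only box 1 is available, probability 1; weight (1/3)·1 = 1/3.
If it is in box 3 (prior 1/3): box 2 is available but not opened, probability 2/5; weight (1/3)·(2/5) = 2/15.
The weights sum to 7/15.
So P(the gold coin in box 2 | the host opened box 1) = (1/3) / (7/15) = 5/7.

5/7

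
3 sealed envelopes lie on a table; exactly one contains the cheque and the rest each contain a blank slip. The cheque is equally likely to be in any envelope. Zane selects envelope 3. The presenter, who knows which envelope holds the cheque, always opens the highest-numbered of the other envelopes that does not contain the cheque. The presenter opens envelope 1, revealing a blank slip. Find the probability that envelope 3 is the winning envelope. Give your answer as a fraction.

0

Condition on the true location of the cheque.
If it is in envelope 1 (prior 1/3): the presenter opened envelope 1, so this case is ruled out; weight (1/3)·0 = 0.
If it is in envelope 2 (prior 1/3): envelope 1 is the highest-numbered option available, probability 1; weight (1/3)·1 = 1/3.
If it is in envelope 3 (prior 1/3): the presenter would have opened envelope 2 instead, probability 0; weight (1/3)·0 = 0.
The weights sum to 1/3.
So P(the cheque in envelope 3 | the presenter opened envelope 1) = 0 / (1/3) = 0.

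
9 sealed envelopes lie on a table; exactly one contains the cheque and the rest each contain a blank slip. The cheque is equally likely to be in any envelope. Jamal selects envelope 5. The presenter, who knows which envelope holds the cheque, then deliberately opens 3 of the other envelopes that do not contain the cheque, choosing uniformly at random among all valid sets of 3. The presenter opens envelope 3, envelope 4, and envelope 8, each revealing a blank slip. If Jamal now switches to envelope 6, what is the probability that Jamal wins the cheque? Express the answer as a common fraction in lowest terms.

Condition on the true location of the cheque.
If it is in any of envelopes 1, 2, 6, 7, and 9 (prior 1/9 each): the presenter has 35 equally likely choices, so probability 1/35; weight (1/9)·(1/35) = 1/315 each.
If it is in any of envelopes 3, 4, and 8 (prior 1/9 each): that envelope was opened and seen not to hold the prize — ruled out; weight (1/9)·0 = 0 each.
If it is in envelope 5 (prior 1/9): the presenter has 56 equally likely choices, so probability 1/56; weight (1/9)·(1/56) = 1/504.
The weights sum to 1/56.
So P(the cheque in envelope 6 | the presenter opened envelope 3, envelope 4, and envelope 8) = (1/315) / (1/56) = 8/45.

8/45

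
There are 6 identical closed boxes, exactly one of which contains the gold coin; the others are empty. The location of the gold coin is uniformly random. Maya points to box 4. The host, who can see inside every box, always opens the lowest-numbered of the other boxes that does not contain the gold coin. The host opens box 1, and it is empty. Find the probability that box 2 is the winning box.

1/5

Apply Bayes' rule, conditioning on where the gold coin actually is.
If it is in box 1 (prior 1/6): the host opened box 1, so this case is ruled out; weight (1/6)·0 = 0.
If it is in any of boxes 2, 3, 4, 5, and 6 (prior 1/6 each): box 1 is the lowest-numbered option available, probability 1; weight (1/6)·1 = 1/6 each.
The weights sum to 5/6.
So P(the gold coin in box 2 | the host opened box 1) = (1/6) / (5/6) = 1/5.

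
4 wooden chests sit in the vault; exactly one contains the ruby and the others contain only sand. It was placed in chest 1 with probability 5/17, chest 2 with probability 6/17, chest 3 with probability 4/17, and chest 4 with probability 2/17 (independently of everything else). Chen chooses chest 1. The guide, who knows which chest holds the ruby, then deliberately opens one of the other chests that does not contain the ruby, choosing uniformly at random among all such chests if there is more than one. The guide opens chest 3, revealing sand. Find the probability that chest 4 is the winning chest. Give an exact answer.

Apply Bayes' rule, conditioning on where the ruby actually is.
If it is in chest 1 (prior 5/17): the guide has 3 equally likely choices, so probability 1/3; weight (5/17)·(1/3) = 5/51.
If it is in chest 2 (prior 6/17): the guide has 2 equally likely choices, so probability 1/2; weight (6/17)·(1/2) = 3/17.
If it is in chest 3 (prior 4/17): the guide opened chest 3, so this case is ruled out; weight (4/17)·0 = 0.
If it is in chest 4 (prior 2/17): the guide has 2 equally likely choices, so probability 1/2; weight (2/17)·(1/2) = 1/17.
The weights sum to 1/3.
So P(the ruby in chest 4 | the guide opened chest 3) = (1/17) / (1/3) = 3/17.

3/17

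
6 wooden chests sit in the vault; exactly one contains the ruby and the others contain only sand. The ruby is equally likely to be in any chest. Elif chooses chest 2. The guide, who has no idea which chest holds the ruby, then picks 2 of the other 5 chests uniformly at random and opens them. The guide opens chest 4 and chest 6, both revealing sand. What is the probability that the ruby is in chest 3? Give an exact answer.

Consider each possible location of the ruby in turn.
If it is in any of chests 1, 2, 3, and 5 (prior 1/6 each): the guide picks exactly this set with probability 1/10 regardless, and none is the prize; weight (1/6)·(1/10) = 1/60 each.
If it is in either of chests 4 and 6 (prior 1/6 each): that chest was opened and seen not to hold the prize — ruled out; weight (1/6)·0 = 0 each.
The weights sum to 1/15.
So P(the ruby in chest 3 | the guide opened chest 4 and chest 6) = (1/60) / (1/15) = 1/4.

1/4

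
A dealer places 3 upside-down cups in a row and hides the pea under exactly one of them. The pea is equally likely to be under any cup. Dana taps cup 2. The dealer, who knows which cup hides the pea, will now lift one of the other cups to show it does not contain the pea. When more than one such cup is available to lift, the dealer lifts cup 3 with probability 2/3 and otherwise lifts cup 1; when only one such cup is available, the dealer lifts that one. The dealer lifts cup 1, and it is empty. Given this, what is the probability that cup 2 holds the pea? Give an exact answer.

Condition on the true location of the pea.
If it is under cup 1 (prior 1/3): the dealer opened cup 1, so this case is ruled out; weight (1/3)·0 = 0.
If it is under cup 2 (prior 1/3): cup 3 is available but not opened, probability 1/3; weight (1/3)·(1/3) = 1/9.
If it is under cup 3 (prior 1/3): only cup 1 is available, probability 1; weight (1/3)·1 = 1/3.
The weights sum to 4/9.
So P(the pea under cup 2 | the dealer opened cup 1) = (1/9) / (4/9) = 1/4.

1/4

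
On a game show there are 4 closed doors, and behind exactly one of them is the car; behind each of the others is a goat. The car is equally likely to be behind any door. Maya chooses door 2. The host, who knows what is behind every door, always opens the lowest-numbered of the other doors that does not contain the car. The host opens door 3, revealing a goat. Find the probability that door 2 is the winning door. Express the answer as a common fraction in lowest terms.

0

Consider each possible location of the car in turn.
If it is behind door 1 (prior 1/4): door 3 is the lowest-numbered option available, probability 1; weight (1/4)·1 = 1/4.
If it is behind either of doors 2 and 4 (prior 1/4 each): the host would have opened door 1 instead, probability 0; weight (1/4)·0 = 0 each.
If it is behind door 3 (prior 1/4): the host opened door 3, so this case is ruled out; weight (1/4)·0 = 0.
The weights sum to 1/4.
So P(the car behind door 2 | the host opened door 3) = 0 / (1/4) = 0.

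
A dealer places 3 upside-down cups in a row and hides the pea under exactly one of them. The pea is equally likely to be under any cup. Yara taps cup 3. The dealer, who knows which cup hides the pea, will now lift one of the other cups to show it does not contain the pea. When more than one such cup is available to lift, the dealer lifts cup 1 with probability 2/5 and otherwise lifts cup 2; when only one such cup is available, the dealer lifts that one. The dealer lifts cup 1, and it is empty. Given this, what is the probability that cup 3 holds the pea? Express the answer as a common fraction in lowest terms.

Condition on the true location of the pea.
If it is under cup 1 (prior 1/3): the dealer opened cup 1, so this case is ruled out; weight (1/3)·0 = 0.
If it is under cup 2 (prior 1/3): only cup 1 is available, probability 1; weight (1/3)·1 = 1/3.
If it is under cup 3 (prior 1/3): cup 1 is available, opened with probability 2/5; weight (1/3)·(2/5) = 2/15.
The weights sum to 7/15.
So P(the pea under cup 3 | the dealer opened cup 1) = (2/15) / (7/15) = 2/7.

2/7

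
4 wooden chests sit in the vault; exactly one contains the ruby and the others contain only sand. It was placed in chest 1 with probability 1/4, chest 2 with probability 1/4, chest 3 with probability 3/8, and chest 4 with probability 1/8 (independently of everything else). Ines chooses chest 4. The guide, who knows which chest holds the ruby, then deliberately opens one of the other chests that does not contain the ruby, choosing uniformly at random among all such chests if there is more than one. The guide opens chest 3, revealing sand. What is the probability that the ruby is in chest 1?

3/7

Apply Bayes' rule, conditioning on where the ruby actually is.
If it is in either of chests 1 and 2 (prior 1/4 each): the guide has 2 equally likely choices, so probability 1/2; weight (1/4)·(1/2) = 1/8 each.
If it is in chest 3 (prior 3/8): the guide opened chest 3, so this case is ruled out; weight (3/8)·0 = 0.
If it is in chest 4 (prior 1/8): the guide has 3 equally likely choices, so probability 1/3; weight (1/8)·(1/3) = 1/24.
The weights sum to 7/24.
So P(the ruby in chest 1 | the guide opened chest 3) = (1/8) / (7/24) = 3/7.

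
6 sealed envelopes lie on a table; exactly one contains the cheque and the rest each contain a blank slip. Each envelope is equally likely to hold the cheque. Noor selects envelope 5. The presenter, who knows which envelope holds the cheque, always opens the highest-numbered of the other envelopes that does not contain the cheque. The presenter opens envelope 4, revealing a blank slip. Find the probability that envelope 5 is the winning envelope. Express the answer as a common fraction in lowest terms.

0

Consider each possible location of the cheque in turn.
If it is in any of envelopes 1, 2, 3, and 5 (prior 1/6 each): the presenter would have opened envelope 6 instead, probability 0; weight (1/6)·0 = 0 each.
If it is in envelope 4 (prior 1/6): the presenter opened envelope 4, so this case is ruled out; weight (1/6)·0 = 0.
If it is in envelope 6 (prior 1/6): envelope 4 is the highest-numbered option available, probability 1; weight (1/6)·1 = 1/6.
The weights sum to 1/6.
So P(the cheque in envelope 5 | the presenter opened envelope 4) = 0 / (1/6) = 0.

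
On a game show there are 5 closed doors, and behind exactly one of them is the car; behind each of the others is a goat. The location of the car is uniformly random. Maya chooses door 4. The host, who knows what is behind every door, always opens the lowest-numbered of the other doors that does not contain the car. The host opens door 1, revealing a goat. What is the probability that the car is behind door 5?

Apply Bayes' rule, conditioning on where the car actually is.
If it is behind door 1 (prior 1/5): the host opened door 1, so this case is ruled out; weight (1/5)·0 = 0.
If it is behind any of doors 2, 3, 4, and 5 (prior 1/5 each): door 1 is the lowest-numbered option available, probability 1; weight (1/5)·1 = 1/5 each.
The weights sum to 4/5.
So P(the car behind door 5 | the host opened door 1) = (1/5) / (4/5) = 1/4.

1/4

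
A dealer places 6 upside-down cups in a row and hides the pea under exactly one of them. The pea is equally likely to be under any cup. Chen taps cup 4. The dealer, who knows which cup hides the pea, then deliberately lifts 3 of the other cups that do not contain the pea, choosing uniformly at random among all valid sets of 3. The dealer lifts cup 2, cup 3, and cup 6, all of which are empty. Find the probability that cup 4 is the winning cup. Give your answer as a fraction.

1/6

Condition on the true location of the pea.
If it is under either of cups 1 and 5 (prior 1/6 each): the dealer has 4 equally likely choices, so probability 1/4; weight (1/6)·(1/4) = 1/24 each.
If it is under any of cups 2, 3, and 6 (prior 1/6 each): that cup was opened and seen not to hold the prize — ruled out; weight (1/6)·0 = 0 each.
If it is under cup 4 (prior 1/6): the dealer has 10 equally likely choices, so probability 1/10; weight (1/6)·(1/10) = 1/60.
The weights sum to 1/10.
So P(the pea under cup 4 | the dealer opened cup 2, cup 3, and cup 6) = (1/60) / (1/10) = 1/6.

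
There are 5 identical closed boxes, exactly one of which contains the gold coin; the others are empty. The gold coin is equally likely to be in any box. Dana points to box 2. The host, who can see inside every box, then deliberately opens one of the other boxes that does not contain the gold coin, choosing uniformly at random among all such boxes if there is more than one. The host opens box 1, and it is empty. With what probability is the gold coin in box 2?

1/5

Condition on the true location of the gold coin.
If it is in box 1 (prior 1/5): the host opened box 1, so this case is ruled out; weight (1/5)·0 = 0.
If it is in box 2 (prior 1/5): the host has 4 equally likely choices, so probability 1/4; weight (1/5)·(1/4) = 1/20.
If it is in any of boxes 3, 4, and 5 (prior 1/5 each): the host has 3 equally likely choices, so probability 1/3; weight (1/5)·(1/3) = 1/15 each.
The weights sum to 1/4.
So P(the gold coin in box 2 | the host opened box 1) = (1/20) / (1/4) = 1/5.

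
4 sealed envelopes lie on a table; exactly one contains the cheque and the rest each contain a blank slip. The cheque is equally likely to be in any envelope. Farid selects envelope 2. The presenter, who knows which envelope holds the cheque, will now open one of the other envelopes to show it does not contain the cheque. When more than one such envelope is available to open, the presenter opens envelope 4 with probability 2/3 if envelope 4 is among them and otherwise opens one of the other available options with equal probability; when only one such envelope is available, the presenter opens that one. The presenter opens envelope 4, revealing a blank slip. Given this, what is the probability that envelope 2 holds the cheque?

Apply Bayes' rule, conditioning on where the cheque actually is.
If it is in any of envelopes 1, 2, and 3 (prior 1/4 each): envelope 4 is available, opened with probability 2/3; weight (1/4)·(2/3) = 1/6 each.
If it is in envelope 4 (prior 1/4): the presenter opened envelope 4, so this case is ruled out; weight (1/4)·0 = 0.
The weights sum to 1/2.
So P(the cheque in envelope 2 | the presenter opened envelope 4) = (1/6) / (1/2) = 1/3.

1/3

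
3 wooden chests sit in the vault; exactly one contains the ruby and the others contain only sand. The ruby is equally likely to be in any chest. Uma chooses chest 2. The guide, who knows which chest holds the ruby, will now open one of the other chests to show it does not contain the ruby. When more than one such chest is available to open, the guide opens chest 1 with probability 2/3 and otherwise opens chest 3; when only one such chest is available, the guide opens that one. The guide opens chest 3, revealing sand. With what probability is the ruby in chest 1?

3/4

Apply Bayes' rule, conditioning on where the ruby actually is.
If it is in chest 1 (prior 1/3): only chest 3 is available, probability 1; weight (1/3)·1 = 1/3.
If it is in chest 2 (prior 1/3): chest 1 is available but not opened, probability 1/3; weight (1/3)·(1/3) = 1/9.
If it is in chest 3 (prior 1/3): the guide opened chest 3, so this case is ruled out; weight (1/3)·0 = 0.
The weights sum to 4/9.
So P(the ruby in chest 1 | the guide opened chest 3) = (1/3) / (4/9) = 3/4.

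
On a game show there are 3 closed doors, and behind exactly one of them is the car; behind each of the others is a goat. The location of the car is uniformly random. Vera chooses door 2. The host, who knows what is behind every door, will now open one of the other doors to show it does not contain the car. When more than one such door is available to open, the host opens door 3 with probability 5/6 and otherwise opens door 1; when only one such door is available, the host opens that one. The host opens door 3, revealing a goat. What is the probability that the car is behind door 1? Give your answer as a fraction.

6/11

Condition on the true location of the car.
If it is behind door 1 (prior 1/3): only door 3 is available, probability 1; weight (1/3)·1 = 1/3.
If it is behind door 2 (prior 1/3): door 3 is available, opened with probability 5/6; weight (1/3)·(5/6) = 5/18.
If it is behind door 3 (prior 1/3): the host opened door 3, so this case is ruled out; weight (1/3)·0 = 0.
The weights sum to 11/18.
So P(the car behind door 1 | the host opened door 3) = (1/3) / (11/18) = 6/11.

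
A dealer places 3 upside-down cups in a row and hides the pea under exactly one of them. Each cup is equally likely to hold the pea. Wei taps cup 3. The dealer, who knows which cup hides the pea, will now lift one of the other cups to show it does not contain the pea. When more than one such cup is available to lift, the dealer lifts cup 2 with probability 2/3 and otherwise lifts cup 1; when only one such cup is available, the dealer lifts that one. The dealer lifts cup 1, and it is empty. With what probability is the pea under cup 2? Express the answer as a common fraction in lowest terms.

Consider each possible location of the pea in turn.
If it is under cup 1 (prior 1/3): the dealer opened cup 1, so this case is ruled out; weight (1/3)·0 = 0.
If it is under cup 2 (prior 1/3): only cup 1 is available, probability 1; weight (1/3)·1 = 1/3.
If it is under cup 3 (prior 1/3): cup 2 is available but not opened, probability 1/3; weight (1/3)·(1/3) = 1/9.
The weights sum to 4/9.
So P(the pea under cup 2 | the dealer opened cup 1) = (1/3) / (4/9) = 3/4.

3/4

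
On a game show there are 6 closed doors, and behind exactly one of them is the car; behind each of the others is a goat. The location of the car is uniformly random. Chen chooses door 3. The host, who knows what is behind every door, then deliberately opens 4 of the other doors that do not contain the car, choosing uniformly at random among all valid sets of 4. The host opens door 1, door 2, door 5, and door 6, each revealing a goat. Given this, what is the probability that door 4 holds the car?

5/6

Apply Bayes' rule, conditioning on where the car actually is.
If it is behind any of doors 1, 2, 5, and 6 (prior 1/6 each): that door was opened and seen not to hold the prize — ruled out; weight (1/6)·0 = 0 each.
If it is behind door 3 (prior 1/6): the host has 5 equally likely choices, so probability 1/5; weight (1/6)·(1/5) = 1/30.
If it is behind door 4 (prior 1/6): the host has no choice, probability 1; weight (1/6)·1 = 1/6.
The weights sum to 1/5.
So P(the car behind door 4 | the host opened door 1, door 2, door 5, and door 6) = (1/6) / (1/5) = 5/6.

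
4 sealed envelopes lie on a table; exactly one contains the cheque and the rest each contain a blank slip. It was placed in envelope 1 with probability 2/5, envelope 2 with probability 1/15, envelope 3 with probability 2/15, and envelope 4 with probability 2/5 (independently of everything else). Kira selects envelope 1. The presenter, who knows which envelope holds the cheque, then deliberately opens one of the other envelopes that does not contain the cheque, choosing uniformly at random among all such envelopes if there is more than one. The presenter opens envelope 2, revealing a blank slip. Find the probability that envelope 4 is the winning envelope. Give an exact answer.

1/2

Apply Bayes' rule, conditioning on where the cheque actually is.
If it is in envelope 1 (prior 2/5): the presenter has 3 equally likely choices, so probability 1/3; weight (2/5)·(1/3) = 2/15.
If it is in envelope 2 (prior 1/15): the presenter opened envelope 2, so this case is ruled out; weight (1/15)·0 = 0.
If it is in envelope 3 (prior 2/15): the presenter has 2 equally likely choices, so probability 1/2; weight (2/15)·(1/2) = 1/15.
If it is in envelope 4 (prior 2/5): the presenter has 2 equally likely choices, so probability 1/2; weight (2/5)·(1/2) = 1/5.
The weights sum to 2/5.
So P(the cheque in envelope 4 | the presenter opened envelope 2) = (1/5) / (2/5) = 1/2.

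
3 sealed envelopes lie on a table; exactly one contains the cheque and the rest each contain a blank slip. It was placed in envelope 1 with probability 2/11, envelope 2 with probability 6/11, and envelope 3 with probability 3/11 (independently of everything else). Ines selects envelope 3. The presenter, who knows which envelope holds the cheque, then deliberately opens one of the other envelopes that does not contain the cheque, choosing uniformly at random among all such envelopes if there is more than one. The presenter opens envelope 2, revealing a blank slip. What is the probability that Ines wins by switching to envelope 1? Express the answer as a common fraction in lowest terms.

4/7

Condition on the true location of the cheque.
If it is in envelope 1 (prior 2/11): the presenter has no choice, probability 1; weight (2/11)·1 = 2/11.
If it is in envelope 2 (prior 6/11): the presenter opened envelope 2, so this case is ruled out; weight (6/11)·0 = 0.
If it is in envelope 3 (prior 3/11): the presenter has 2 equally likely choices, so probability 1/2; weight (3/11)·(1/2) = 3/22.
The weights sum to 7/22.
So P(the cheque in envelope 1 | the presenter opened envelope 2) = (2/11) / (7/22) = 4/7.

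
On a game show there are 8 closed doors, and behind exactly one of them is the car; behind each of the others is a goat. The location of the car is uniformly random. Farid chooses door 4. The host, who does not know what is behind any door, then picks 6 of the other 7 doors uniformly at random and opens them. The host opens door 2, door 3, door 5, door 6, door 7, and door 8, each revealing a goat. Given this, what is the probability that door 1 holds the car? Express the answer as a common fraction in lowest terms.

Apply Bayes' rule, conditioning on where the car actually is.
If it is behind either of doors 1 and 4 (prior 1/8 each): the host picks exactly this set with probability 1/7 regardless, and none is the prize; weight (1/8)·(1/7) = 1/56 each.
If it is behind any of doors 2, 3, 5, 6, 7, and 8 (prior 1/8 each): that door was opened and seen not to hold the prize — ruled out; weight (1/8)·0 = 0 each.
The weights sum to 1/28.
So P(the car behind door 1 | the host opened door 2, door 3, door 5, door 6, door 7, and door 8) = (1/56) / (1/28) = 1/2.

1/2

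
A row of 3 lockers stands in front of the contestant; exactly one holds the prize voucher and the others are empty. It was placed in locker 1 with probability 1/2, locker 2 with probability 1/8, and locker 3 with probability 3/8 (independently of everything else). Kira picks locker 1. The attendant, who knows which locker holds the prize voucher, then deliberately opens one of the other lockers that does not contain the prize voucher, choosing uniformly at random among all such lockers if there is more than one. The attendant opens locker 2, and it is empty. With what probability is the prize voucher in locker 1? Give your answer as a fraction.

2/5

Condition on the true location of the prize voucher.
If it is in locker 1 (prior 1/2): the attendant has 2 equally likely choices, so probability 1/2; weight (1/2)·(1/2) = 1/4.
If it is in locker 2 (prior 1/8): the attendant opened locker 2, so this case is ruled out; weight (1/8)·0 = 0.
If it is in locker 3 (prior 3/8): the attendant has no choice, probability 1; weight (3/8)·1 = 3/8.
The weights sum to 5/8.
So P(the prize voucher in locker 1 | the attendant opened locker 2) = (1/4) / (5/8) = 2/5.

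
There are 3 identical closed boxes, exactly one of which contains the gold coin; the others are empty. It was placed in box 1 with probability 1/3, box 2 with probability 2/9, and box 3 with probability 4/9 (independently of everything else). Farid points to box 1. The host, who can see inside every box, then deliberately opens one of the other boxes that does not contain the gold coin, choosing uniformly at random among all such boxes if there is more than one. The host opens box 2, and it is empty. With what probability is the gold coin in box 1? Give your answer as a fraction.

Consider each possible location of the gold coin in turn.
If it is in box 1 (prior 1/3): the host has 2 equally likely choices, so probability 1/2; weight (1/3)·(1/2) = 1/6.
If it is in box 2 (prior 2/9): the host opened box 2, so this case is ruled out; weight (2/9)·0 = 0.
If it is in box 3 (prior 4/9): the host has no choice, probability 1; weight (4/9)·1 = 4/9.
The weights sum to 11/18.
So P(the gold coin in box 1 | the host opened box 2) = (1/6) / (11/18) = 3/11.

3/11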